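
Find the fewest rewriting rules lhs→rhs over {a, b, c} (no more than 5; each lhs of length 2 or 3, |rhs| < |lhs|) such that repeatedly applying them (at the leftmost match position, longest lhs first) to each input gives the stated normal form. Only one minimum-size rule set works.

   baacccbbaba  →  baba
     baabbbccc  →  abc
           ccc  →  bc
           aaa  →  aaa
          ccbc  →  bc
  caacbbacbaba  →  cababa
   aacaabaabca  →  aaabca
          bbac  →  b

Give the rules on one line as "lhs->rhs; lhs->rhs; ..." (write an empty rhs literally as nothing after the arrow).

  | baacccbbaba => acccbbaba => bccbbaba => bbbbaba => bbbaba => bbaba => baba
  | baabbbccc => abbbccc => abbccc => abccc => abbc => abc
  | ccc => bc
  | aaa

ac->b; baa->a; bb->b; cc->b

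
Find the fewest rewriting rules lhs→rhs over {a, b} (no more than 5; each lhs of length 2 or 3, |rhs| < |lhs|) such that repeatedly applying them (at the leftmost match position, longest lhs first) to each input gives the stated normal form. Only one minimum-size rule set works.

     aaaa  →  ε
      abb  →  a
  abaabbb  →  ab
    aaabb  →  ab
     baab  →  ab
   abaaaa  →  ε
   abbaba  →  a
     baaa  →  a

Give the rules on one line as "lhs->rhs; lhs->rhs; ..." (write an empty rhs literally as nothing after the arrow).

  | aaaa => ba => ε
  | abb => aa => a
  | abaabbb => aabbb => abbb => aab => ab
  | aaabb => bbb => ab

aa->a; aaa->b; ba->; bb->a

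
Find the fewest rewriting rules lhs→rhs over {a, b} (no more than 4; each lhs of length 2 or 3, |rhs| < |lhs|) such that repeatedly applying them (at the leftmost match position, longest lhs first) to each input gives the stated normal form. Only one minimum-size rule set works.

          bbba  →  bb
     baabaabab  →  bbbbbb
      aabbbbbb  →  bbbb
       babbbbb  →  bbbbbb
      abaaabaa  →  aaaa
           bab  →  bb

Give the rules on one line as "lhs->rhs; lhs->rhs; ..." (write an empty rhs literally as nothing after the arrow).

  | bbba => bb
  | baabaabab => bbbaabab => bbbbbab => bbbbbb
  | aabbbbbb => abbbbb => bbbb
  | babbbbb => bbbbbb

ab->; ba->; baa->bb; bab->bb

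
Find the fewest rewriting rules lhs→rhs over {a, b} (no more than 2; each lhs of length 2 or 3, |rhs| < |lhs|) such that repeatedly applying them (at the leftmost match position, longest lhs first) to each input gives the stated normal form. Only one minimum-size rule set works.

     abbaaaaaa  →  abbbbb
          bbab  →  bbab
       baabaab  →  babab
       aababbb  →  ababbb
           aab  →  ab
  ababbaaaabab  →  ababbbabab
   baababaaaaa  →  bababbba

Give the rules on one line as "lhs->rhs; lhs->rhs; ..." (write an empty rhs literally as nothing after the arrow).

aa->b; aab->ab

  | abbaaaaaa => abbbaaaa => abbbbaa => abbbbb
  | bbab
  | baabaab => babaab => babab
  | aababbb => ababbb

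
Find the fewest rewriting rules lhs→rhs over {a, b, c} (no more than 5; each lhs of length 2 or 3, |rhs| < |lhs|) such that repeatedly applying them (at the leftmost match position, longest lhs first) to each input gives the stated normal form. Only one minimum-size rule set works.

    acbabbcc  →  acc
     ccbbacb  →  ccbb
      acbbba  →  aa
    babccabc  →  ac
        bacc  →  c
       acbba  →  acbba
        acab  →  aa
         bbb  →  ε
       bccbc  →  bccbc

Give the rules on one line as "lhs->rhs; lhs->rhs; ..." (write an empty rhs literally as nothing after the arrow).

ab->a; bac->; bbb->; ca->a

  | acbabbcc => acbabcc => acbacc => acc
  | ccbbacb => ccbb
  | acbbba => aca => aa
  | babccabc => baccabc => cabc => abc => ac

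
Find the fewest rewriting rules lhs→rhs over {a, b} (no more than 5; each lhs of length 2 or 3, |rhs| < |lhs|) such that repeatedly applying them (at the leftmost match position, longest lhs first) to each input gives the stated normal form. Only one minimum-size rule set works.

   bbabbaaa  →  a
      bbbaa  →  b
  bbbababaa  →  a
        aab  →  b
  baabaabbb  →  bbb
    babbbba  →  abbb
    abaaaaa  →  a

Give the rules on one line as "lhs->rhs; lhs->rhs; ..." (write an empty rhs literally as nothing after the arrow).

aa->a; aab->b; ba->; bab->ab

  | bbabbaaa => babbaaa => abbaaa => abaa => aa => a
  | bbbaa => bba => b
  | bbbababaa => bbababaa => bababaa => ababaa => aabaa => baa => a
  | aab => b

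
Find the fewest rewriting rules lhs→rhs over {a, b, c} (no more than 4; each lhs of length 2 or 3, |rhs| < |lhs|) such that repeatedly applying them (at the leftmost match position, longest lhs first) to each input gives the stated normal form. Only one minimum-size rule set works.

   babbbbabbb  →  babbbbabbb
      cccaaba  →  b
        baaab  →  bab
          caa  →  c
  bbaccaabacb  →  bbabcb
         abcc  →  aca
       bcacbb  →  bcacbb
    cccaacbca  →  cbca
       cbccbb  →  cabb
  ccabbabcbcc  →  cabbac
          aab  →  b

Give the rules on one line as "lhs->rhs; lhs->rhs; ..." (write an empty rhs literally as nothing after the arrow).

aa->; bcc->ca; cba->b; cc->c

  | babbbbabbb
  | cccaaba => ccaaba => caaba => cba => b
  | baaab => bab
  | caa => c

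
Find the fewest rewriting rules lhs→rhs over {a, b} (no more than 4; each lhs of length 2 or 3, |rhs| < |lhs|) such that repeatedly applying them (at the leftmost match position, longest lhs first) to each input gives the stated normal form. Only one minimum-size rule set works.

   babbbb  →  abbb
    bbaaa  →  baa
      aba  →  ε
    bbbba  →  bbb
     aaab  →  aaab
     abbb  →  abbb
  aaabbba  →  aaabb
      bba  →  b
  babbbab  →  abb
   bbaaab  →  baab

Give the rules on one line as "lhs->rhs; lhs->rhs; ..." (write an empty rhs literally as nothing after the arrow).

aba->; bab->a; bba->b

  | babbbb => abbb
  | bbaaa => baa
  | aba => ε
  | bbbba => bbb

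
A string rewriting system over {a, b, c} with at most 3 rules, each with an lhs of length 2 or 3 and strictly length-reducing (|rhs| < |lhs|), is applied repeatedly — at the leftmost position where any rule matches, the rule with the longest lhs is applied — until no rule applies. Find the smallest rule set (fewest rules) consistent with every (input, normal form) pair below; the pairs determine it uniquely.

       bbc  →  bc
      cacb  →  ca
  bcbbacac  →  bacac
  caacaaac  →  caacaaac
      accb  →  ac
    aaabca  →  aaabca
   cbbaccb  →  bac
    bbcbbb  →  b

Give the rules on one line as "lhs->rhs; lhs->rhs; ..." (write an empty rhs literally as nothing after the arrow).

  | bbc => bc
  | cacb => ca
  | bcbbacac => bbacac => bacac
  | caacaaac

bb->b; cb->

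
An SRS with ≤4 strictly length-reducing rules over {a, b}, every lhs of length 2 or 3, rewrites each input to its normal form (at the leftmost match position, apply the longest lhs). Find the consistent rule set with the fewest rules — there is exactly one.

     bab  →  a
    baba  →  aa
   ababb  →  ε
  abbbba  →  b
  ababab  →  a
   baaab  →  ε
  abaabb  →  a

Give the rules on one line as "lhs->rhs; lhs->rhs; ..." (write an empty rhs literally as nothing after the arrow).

  | bab => a
  | baba => aa
  | ababb => aab => ba => ε
  | abbbba => bba => b

aab->ba; abb->; ba->; bab->a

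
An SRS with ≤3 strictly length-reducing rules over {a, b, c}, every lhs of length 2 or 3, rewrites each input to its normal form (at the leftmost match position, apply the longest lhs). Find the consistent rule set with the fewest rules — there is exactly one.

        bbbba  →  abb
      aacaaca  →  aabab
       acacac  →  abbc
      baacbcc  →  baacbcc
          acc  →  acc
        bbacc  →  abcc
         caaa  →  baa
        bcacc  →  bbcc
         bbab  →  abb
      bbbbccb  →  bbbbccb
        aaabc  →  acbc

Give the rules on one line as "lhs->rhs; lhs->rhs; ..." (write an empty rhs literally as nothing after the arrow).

  | bbbba => bbab => abb
  | aacaaca => aabaca => aabab
  | acacac => abcac => abbc
  | baacbcc

aaa->ac; bba->ab; ca->b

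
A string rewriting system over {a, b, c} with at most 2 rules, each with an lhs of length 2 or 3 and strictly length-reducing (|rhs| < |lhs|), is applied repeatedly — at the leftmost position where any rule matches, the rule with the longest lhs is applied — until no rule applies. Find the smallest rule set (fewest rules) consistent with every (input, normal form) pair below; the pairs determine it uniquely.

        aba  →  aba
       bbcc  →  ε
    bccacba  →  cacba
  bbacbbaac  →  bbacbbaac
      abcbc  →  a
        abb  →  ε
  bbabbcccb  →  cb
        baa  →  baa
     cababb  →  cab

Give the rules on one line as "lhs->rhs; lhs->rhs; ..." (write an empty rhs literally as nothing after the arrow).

  | aba
  | bbcc => bc => ε
  | bccacba => cacba
  | bbacbbaac

abb->; bc->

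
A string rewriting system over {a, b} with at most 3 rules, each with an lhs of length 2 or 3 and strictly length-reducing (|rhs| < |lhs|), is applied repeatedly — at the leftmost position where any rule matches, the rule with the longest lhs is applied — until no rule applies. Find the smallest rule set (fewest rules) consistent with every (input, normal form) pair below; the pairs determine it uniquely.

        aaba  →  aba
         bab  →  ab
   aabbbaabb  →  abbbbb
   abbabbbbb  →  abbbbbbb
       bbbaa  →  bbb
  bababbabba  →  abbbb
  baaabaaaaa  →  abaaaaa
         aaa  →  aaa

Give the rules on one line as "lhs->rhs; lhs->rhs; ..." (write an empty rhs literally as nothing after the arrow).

aab->ab; bab->ab; bba->bb

  | aaba => aba
  | bab => ab
  | aabbbaabb => abbbaabb => abbbabb => abbbbb
  | abbabbbbb => abbbbbbb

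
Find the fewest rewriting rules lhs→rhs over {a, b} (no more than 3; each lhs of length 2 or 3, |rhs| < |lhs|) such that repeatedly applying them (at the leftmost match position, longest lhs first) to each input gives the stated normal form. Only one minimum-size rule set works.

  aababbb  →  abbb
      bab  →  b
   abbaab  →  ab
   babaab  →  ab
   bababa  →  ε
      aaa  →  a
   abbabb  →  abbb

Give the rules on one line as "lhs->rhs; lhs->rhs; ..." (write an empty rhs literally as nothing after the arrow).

  | aababbb => ababbb => abbb
  | bab => b
  | abbaab => abab => ab
  | babaab => baab => ab

aa->a; ba->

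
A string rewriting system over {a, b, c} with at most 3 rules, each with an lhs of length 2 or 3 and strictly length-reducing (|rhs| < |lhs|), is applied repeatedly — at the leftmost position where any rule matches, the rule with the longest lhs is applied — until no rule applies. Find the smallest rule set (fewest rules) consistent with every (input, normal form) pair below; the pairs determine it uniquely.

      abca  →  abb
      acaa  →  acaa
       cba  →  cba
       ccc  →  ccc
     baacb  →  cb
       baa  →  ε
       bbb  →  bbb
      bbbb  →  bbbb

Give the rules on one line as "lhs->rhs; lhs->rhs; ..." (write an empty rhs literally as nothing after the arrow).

baa->; bca->bb

  | abca => abb
  | acaa
  | cba
  | ccc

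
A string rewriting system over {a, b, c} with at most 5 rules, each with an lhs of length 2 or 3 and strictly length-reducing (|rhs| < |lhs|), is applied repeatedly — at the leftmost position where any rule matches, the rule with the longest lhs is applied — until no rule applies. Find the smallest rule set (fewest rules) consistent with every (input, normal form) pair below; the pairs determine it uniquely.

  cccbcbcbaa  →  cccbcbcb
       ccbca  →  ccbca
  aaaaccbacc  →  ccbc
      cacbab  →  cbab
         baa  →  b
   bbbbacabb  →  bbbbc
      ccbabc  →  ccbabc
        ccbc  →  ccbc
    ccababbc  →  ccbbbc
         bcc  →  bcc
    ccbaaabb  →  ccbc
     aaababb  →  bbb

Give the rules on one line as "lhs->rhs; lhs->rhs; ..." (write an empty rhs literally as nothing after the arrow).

  | cccbcbcbaa => cccbcbcb
  | ccbca
  | aaaaccbacc => aaccbacc => ccbacc => ccbc
  | cacbab => cbab

aa->; aba->b; abb->c; ac->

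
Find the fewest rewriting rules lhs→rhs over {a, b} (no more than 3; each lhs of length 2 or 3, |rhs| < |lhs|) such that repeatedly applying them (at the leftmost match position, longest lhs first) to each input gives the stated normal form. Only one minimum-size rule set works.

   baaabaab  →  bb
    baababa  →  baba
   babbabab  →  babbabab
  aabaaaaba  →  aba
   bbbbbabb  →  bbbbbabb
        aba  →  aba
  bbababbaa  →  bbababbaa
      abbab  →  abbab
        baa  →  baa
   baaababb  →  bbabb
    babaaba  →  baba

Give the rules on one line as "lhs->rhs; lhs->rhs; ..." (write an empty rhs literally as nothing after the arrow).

  | baaabaab => bbaab => bb
  | baababa => baba
  | babbabab
  | aabaaaaba => aaaaba => aba

aaa->; aab->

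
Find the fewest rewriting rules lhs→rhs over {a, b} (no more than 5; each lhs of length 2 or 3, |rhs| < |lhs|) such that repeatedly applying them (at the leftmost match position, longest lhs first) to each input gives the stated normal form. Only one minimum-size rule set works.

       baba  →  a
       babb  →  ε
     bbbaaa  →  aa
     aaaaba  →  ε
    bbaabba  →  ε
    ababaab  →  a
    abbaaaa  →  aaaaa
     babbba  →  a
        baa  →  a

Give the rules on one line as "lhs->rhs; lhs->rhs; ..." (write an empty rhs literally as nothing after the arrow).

  | baba => baa => a
  | babb => bab => ba => ε
  | bbbaaa => baaa => aa
  | aaaaba => aabba => bbba => ba => ε

aab->bb; ba->; bab->ba; bb->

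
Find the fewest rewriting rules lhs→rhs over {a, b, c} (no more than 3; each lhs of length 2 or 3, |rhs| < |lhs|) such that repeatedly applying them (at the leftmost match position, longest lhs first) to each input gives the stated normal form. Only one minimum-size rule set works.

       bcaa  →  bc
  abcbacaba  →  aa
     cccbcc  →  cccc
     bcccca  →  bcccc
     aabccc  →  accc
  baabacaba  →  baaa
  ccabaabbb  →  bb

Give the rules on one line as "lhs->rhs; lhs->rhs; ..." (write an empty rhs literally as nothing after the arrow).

  | bcaa => bca => bc
  | abcbacaba => cbacaba => acaba => acba => aa
  | cccbcc => cccc
  | bcccca => bcccc

ab->; ca->c; cb->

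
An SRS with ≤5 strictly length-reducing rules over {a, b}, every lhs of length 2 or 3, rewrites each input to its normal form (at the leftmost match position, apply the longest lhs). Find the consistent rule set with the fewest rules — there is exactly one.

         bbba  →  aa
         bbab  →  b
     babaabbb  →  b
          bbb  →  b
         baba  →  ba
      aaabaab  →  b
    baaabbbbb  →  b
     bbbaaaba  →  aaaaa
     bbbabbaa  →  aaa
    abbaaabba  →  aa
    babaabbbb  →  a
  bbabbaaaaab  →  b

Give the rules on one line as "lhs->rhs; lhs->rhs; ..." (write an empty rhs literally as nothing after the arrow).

  | bbba => aba => aa
  | bbab => aab => ab => b
  | babaabbb => baabbb => babbb => bbb => ab => b
  | bbb => ab => b

ab->b; aba->aa; bab->b; bb->a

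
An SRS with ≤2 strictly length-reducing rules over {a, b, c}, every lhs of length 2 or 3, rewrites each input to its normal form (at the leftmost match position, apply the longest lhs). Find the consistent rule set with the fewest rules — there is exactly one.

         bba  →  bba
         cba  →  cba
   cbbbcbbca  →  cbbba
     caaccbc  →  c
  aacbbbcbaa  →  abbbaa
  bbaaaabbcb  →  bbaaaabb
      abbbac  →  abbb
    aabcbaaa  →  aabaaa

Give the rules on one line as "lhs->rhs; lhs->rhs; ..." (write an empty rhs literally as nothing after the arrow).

ac->; bc->

  | bba
  | cba
  | cbbbcbbca => cbbbbca => cbbba
  | caaccbc => cacbc => cbc => c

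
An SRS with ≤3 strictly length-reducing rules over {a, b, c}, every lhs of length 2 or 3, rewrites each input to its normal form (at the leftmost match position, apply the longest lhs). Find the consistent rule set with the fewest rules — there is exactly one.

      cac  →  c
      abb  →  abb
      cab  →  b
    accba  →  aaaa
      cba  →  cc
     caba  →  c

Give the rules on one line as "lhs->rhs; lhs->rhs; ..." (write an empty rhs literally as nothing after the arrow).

ba->c; ca->; ccb->aa

  | cac => c
  | abb
  | cab => b
  | accba => aaaa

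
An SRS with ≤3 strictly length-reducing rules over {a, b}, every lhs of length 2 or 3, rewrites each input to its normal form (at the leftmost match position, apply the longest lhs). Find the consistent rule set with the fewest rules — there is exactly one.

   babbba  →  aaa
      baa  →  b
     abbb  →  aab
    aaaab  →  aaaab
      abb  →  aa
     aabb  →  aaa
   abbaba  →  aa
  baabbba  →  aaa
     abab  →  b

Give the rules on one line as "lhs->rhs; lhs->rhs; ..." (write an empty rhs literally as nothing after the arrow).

aba->; ba->b; bb->a

  | babbba => bbbba => abba => aaa
  | baa => ba => b
  | abbb => aab
  | aaaab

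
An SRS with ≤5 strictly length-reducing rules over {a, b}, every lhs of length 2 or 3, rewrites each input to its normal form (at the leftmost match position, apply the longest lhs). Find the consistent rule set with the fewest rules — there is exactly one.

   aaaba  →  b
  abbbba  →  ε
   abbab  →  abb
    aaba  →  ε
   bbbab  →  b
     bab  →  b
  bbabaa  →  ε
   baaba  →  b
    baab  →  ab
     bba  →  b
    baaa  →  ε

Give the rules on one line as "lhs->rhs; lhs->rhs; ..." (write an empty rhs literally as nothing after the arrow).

  | aaaba => aba => b
  | abbbba => aaba => ba => ε
  | abbab => abb
  | aaba => ba => ε

aa->; aba->b; ba->; bbb->a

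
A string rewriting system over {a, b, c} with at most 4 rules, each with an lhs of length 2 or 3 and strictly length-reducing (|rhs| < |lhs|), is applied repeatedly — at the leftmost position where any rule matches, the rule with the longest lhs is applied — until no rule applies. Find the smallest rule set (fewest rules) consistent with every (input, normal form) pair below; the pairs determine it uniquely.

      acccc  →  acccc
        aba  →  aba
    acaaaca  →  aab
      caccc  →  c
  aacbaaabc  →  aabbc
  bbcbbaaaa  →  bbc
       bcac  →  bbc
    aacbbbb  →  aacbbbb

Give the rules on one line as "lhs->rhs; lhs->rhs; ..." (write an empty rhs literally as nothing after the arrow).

  | acccc
  | aba
  | acaaaca => aaca => aab
  | caccc => bccc => c

baa->; bcc->; ca->b; caa->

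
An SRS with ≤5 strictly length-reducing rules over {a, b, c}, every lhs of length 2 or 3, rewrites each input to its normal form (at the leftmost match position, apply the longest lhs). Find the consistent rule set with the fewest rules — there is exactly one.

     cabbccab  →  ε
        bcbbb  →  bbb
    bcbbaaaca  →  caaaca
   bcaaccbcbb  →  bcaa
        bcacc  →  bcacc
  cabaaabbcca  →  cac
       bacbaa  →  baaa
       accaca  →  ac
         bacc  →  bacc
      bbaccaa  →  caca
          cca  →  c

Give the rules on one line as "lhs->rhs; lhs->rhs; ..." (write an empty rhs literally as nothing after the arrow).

ab->; bba->ca; cb->; cca->c

  | cabbccab => cbccab => ccab => cb => ε
  | bcbbb => bbb
  | bcbbaaaca => bbaaaca => caaaca
  | bcaaccbcbb => bcaaccbb => bcaacb => bcaa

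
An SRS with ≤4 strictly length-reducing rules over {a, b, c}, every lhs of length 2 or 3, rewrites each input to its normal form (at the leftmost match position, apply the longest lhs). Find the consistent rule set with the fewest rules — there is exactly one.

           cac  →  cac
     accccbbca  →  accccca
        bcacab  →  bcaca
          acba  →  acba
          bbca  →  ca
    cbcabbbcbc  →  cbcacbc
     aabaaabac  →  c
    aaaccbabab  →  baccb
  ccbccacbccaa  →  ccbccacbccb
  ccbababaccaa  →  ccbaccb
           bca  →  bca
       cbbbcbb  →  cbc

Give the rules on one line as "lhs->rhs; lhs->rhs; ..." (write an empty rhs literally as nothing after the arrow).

aa->b; ab->a; bb->

  | cac
  | accccbbca => accccca
  | bcacab => bcaca
  | acba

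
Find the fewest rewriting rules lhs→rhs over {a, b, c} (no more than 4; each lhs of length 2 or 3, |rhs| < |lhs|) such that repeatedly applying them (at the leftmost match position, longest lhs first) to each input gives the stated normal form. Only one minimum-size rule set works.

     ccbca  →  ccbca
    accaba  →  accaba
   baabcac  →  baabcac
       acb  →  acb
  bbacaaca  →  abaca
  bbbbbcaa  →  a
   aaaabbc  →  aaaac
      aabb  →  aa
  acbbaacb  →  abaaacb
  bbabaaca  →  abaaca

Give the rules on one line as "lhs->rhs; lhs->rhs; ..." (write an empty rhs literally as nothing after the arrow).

  | ccbca
  | accaba
  | baabcac
  | acb

bb->; caa->ba; cbb->ba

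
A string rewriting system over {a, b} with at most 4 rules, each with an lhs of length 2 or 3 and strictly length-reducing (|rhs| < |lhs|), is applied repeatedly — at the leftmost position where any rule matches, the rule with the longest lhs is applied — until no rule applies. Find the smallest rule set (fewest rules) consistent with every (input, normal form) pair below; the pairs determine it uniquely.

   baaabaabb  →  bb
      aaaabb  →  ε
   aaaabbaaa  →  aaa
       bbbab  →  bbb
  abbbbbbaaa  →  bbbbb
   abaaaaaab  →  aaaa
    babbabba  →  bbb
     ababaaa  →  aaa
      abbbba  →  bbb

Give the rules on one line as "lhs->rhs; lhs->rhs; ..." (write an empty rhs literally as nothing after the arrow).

aab->; ab->; ba->b; bab->b

  | baaabaabb => baabaabb => babaabb => baabb => babb => bb
  | aaaabb => aab => ε
  | aaaabbaaa => aabaaa => aaa
  | bbbab => bbb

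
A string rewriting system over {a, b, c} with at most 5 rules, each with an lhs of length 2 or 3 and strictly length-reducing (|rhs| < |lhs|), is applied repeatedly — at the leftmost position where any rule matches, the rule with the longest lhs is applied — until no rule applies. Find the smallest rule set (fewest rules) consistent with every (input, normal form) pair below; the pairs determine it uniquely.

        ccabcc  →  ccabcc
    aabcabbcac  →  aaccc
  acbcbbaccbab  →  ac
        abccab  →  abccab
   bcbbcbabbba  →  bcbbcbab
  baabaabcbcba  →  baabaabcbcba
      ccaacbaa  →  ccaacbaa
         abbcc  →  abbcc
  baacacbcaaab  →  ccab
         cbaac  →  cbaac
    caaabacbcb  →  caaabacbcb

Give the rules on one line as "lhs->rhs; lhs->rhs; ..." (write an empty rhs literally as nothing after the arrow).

  | ccabcc
  | aabcabbcac => aaccbbcac => aabcac => aaccc
  | acbcbbaccbab => acbcccbab => acbcab => acccb => ac
  | abccab

aca->c; bba->; bca->cc; ccb->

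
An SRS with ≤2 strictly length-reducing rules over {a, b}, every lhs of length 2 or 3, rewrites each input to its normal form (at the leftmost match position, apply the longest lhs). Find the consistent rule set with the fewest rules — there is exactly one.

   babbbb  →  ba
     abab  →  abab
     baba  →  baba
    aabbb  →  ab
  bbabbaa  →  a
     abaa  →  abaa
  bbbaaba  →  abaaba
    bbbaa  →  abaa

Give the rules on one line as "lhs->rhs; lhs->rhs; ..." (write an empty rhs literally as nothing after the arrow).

  | babbbb => baabb => baaa => ba
  | abab
  | baba
  | aabbb => aaab => ab

aaa->a; bb->a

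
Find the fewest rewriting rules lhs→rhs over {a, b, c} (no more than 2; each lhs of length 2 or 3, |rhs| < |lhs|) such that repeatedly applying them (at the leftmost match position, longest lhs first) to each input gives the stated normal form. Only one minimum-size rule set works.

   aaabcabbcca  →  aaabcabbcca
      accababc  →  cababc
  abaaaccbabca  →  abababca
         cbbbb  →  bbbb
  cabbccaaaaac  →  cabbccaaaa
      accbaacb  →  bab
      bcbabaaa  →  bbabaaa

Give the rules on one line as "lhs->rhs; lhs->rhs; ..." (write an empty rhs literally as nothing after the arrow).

ac->; cb->b

  | aaabcabbcca
  | accababc => cababc
  | abaaaccbabca => abaacbabca => abababca
  | cbbbb => bbbb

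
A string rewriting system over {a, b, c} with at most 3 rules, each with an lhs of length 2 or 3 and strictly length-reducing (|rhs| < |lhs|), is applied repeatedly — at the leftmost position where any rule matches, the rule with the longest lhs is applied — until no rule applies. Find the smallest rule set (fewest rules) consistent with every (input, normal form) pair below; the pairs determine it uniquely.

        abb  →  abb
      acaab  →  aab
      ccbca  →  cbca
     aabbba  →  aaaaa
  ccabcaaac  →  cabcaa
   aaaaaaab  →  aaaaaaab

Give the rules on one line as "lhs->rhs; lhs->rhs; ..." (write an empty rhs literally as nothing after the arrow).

  | abb
  | acaab => aab
  | ccbca => cbca
  | aabbba => aaaaa

ac->; bbb->aa; cc->c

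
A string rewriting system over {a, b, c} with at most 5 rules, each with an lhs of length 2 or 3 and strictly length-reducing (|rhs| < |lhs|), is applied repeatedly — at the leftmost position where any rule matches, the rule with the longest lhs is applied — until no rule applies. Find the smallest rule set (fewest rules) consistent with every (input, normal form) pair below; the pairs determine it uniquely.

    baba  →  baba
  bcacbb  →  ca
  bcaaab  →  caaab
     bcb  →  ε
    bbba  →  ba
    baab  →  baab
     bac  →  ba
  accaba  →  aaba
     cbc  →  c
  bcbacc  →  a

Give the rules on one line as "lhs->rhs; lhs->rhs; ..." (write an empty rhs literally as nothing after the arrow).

  | baba
  | bcacbb => cacbb => cabb => ca
  | bcaaab => caaab
  | bcb => cb => ε

ac->a; bb->; bc->c; cb->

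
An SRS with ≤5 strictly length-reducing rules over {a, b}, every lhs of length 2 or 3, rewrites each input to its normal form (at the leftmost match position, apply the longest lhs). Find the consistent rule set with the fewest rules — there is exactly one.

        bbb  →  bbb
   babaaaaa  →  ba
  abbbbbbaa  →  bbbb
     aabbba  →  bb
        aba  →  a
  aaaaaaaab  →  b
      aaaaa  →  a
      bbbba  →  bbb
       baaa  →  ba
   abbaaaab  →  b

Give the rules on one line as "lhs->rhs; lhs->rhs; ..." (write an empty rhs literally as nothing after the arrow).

  | bbb
  | babaaaaa => baaaaa => baaa => ba
  | abbbbbbaa => bbbbbbaa => bbbbba => bbbb
  | aabbba => bbba => bb

aa->; ab->; abb->bb; bba->b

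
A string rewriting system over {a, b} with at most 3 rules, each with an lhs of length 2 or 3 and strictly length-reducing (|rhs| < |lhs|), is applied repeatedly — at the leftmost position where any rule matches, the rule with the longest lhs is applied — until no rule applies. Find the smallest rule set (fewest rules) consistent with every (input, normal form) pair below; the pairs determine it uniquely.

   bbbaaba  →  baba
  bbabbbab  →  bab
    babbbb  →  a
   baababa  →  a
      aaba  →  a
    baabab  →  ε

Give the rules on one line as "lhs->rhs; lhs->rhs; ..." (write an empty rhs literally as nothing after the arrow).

  | bbbaaba => aaaba => baba
  | bbabbbab => abbbab => aaab => bab
  | babbbb => baab => bbb => a
  | baababa => bbbaba => aaba => bba => a

aa->b; bb->; bbb->a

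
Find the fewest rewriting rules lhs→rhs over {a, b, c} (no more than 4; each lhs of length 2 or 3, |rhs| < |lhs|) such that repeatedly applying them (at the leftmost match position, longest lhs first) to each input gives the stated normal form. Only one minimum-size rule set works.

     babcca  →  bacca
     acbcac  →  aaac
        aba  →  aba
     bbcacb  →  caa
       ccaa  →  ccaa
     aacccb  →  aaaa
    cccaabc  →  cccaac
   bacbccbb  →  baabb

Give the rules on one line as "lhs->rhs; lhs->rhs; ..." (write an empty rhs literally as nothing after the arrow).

bc->c; cb->a; cbc->cb; ccb->ba

  | babcca => bacca
  | acbcac => acbac => aaac
  | aba
  | bbcacb => bcacb => cacb => caa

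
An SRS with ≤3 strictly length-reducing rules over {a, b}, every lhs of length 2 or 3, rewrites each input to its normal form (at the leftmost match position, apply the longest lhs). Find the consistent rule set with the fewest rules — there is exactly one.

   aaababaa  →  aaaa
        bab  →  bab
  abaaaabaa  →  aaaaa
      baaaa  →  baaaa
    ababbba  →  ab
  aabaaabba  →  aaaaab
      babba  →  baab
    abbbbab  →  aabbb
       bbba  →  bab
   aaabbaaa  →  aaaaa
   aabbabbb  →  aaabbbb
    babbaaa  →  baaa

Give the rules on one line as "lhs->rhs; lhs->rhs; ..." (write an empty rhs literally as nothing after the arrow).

  | aaababaa => aaabaa => aaaa
  | bab
  | abaaaabaa => aaaabaa => aaaaa
  | baaaa

aba->a; bba->ab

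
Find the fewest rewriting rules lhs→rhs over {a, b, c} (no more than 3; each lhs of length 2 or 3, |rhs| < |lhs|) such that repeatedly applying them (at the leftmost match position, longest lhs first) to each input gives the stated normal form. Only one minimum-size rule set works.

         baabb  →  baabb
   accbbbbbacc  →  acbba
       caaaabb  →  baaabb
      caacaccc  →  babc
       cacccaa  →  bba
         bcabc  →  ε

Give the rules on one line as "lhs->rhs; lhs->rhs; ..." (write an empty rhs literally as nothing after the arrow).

  | baabb
  | accbbbbbacc => abbbbbacc => acbbacc => acbba
  | caaaabb => baaabb
  | caacaccc => bacaccc => babccc => babc

bbb->c; ca->b; cc->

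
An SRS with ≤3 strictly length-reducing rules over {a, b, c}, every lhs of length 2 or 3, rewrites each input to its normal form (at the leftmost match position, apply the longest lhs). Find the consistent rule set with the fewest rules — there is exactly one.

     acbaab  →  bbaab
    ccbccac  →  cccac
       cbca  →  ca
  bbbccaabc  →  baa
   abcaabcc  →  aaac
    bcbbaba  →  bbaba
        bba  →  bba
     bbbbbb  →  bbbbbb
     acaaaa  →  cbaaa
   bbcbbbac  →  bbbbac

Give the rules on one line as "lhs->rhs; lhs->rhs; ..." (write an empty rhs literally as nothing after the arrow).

aca->cb; acb->bb; bc->

  | acbaab => bbaab
  | ccbccac => cccac
  | cbca => ca
  | bbbccaabc => bbcaabc => baabc => baa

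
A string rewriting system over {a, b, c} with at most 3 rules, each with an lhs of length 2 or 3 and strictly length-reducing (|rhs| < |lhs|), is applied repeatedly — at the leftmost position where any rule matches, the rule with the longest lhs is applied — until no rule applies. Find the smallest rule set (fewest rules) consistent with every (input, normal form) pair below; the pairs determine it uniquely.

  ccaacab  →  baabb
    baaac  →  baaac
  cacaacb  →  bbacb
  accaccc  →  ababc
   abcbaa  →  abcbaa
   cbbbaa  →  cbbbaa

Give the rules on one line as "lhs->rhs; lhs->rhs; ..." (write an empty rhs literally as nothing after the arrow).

ca->b; cc->b

  | ccaacab => baacab => baabb
  | baaac
  | cacaacb => bcaacb => bbacb
  | accaccc => abaccc => ababc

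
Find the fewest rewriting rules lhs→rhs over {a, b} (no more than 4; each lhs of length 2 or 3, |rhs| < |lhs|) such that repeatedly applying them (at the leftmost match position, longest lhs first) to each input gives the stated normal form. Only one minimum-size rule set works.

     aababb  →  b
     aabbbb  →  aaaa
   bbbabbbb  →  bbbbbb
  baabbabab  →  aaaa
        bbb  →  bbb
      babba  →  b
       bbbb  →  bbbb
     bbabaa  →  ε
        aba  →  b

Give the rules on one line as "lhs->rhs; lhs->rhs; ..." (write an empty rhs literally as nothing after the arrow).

  | aababb => aabbb => aaab => aab => ab => b
  | aabbbb => aaabb => aaaa
  | bbbabbbb => bbbbbb
  | baabbabab => abbabab => aaabab => aaabb => aaaa

ab->b; aba->ab; abb->aa; ba->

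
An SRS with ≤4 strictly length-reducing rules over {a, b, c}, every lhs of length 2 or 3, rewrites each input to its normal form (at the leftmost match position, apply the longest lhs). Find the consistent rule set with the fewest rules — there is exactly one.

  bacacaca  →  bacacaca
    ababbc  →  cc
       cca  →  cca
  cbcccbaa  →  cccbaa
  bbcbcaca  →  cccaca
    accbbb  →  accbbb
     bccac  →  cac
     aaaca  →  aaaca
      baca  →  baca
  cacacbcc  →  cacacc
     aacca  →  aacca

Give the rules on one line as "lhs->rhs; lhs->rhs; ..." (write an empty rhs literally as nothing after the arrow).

ab->c; bbc->ca; bc->

  | bacacaca
  | ababbc => cabbc => ccbc => cc
  | cca
  | cbcccbaa => cccbaa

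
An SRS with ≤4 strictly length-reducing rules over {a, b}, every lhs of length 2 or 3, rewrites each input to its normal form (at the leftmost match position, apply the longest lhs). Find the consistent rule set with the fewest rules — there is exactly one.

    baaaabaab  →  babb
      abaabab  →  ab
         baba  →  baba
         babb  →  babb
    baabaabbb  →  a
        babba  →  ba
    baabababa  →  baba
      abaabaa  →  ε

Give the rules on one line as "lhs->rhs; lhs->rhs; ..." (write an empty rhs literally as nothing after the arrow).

  | baaaabaab => babaab => babb
  | abaabab => abbab => ab
  | baba
  | babb

aa->; aaa->; bba->; bbb->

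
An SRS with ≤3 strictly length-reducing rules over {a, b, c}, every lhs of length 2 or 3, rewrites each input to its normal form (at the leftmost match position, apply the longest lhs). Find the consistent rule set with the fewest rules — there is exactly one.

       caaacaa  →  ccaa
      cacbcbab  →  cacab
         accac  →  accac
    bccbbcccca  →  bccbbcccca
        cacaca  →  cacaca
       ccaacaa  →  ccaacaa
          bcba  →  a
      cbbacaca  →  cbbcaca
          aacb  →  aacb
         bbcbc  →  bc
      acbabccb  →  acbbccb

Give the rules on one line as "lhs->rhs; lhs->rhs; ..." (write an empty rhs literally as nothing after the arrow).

aaa->; ba->b; bcb->

  | caaacaa => ccaa
  | cacbcbab => cacab
  | accac
  | bccbbcccca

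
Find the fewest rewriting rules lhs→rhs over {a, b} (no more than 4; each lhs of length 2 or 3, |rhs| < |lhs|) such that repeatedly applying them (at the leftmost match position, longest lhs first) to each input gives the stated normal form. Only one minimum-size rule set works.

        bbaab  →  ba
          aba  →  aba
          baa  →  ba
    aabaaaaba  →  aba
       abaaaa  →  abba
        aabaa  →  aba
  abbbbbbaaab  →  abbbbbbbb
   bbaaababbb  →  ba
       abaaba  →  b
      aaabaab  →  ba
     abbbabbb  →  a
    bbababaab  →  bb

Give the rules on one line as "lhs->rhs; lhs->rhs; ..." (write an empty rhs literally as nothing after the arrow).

  | bbaab => bbab => ba
  | aba
  | baa => ba
  | aabaaaaba => abaaaaba => abbaba => abaa => aba

aa->a; aaa->b; bab->a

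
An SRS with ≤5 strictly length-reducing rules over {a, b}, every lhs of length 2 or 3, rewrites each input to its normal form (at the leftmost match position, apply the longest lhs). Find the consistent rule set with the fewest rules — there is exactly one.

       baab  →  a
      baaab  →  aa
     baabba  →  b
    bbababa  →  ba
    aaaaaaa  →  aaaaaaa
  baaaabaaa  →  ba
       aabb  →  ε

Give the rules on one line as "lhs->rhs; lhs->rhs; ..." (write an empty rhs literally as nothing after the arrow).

  | baab => aab => a
  | baaab => aaab => aa
  | baabba => aabba => aba => bb => b
  | bbababa => bababa => bbbba => bbba => bba => ba

ab->; aba->bb; baa->aa; bb->b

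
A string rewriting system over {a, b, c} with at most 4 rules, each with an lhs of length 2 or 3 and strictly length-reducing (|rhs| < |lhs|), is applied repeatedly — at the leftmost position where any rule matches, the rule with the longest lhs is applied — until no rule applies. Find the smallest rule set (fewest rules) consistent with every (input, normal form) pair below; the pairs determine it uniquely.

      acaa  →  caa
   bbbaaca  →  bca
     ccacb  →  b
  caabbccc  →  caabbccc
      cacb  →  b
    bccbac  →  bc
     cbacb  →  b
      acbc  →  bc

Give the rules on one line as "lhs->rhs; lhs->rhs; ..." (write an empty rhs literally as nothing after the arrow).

ac->c; ba->; cb->b

  | acaa => caa
  | bbbaaca => bbaca => bca
  | ccacb => cccb => ccb => cb => b
  | caabbccc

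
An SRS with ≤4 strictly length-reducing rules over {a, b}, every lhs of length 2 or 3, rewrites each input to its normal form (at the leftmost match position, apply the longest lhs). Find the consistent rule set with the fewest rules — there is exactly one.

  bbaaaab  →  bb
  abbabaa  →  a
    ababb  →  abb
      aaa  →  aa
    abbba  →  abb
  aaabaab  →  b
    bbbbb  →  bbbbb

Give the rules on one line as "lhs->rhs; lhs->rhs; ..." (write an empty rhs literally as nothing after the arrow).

  | bbaaaab => baaab => aab => bb
  | abbabaa => abbaa => aba => a
  | ababb => abb
  | aaa => aa

aaa->aa; aab->bb; ba->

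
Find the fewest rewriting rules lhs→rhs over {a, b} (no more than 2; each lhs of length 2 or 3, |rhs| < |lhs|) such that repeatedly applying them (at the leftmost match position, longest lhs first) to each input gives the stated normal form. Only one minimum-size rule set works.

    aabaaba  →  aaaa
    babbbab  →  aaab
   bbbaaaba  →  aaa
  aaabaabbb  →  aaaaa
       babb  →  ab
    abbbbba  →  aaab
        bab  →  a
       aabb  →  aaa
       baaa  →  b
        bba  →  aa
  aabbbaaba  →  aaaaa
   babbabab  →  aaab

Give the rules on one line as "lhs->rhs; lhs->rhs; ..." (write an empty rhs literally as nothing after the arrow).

  | aabaaba => aababa => aabba => aaaa
  | babbbab => bbbbab => abbab => aaab
  | bbbaaaba => abaaaba => abaaba => ababa => abba => aaa
  | aaabaabbb => aaababbb => aaabbbb => aaaabb => aaaaa

ba->b; bb->a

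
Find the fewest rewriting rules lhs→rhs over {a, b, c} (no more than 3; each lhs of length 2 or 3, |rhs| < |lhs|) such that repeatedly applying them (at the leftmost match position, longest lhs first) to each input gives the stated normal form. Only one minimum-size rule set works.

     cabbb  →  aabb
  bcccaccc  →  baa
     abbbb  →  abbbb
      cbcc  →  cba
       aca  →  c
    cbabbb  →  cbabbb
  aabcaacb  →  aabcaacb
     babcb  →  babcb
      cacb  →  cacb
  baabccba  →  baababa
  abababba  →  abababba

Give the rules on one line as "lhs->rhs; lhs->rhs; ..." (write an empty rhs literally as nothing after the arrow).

aca->c; cab->aa; cc->a

  | cabbb => aabb
  | bcccaccc => bacaccc => bcccc => bacc => baa
  | abbbb
  | cbcc => cba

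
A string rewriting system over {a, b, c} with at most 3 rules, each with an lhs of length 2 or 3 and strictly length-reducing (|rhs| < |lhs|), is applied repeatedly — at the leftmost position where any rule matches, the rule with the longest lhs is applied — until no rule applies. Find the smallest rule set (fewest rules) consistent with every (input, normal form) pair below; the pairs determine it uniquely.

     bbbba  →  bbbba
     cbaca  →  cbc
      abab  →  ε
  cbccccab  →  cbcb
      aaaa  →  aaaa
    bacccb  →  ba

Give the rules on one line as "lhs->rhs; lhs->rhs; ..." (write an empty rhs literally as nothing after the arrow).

  | bbbba
  | cbaca => cbc
  | abab => ab => ε
  | cbccccab => cbacab => cbcb

ab->; aca->c; ccc->a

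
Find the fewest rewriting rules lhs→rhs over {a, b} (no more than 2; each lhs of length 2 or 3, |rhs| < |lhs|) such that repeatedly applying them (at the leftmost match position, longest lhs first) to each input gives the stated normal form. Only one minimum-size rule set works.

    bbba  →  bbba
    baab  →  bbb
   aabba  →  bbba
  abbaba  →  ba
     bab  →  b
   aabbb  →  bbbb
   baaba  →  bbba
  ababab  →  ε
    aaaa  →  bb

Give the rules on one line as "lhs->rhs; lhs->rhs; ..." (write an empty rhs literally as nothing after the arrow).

  | bbba
  | baab => bbb
  | aabba => bbba
  | abbaba => baba => ba

aa->b; ab->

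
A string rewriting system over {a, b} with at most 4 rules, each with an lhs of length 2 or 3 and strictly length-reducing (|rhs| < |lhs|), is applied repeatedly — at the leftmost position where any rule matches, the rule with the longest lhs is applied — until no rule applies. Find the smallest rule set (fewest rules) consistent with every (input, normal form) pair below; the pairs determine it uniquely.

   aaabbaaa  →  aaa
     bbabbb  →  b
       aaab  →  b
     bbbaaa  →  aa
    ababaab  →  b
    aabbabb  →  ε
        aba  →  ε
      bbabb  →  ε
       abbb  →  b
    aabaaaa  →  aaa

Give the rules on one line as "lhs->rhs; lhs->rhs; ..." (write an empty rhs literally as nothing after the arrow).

  | aaabbaaa => aabbaaa => abbaaa => bbaaa => aaa
  | bbabbb => abbb => bbb => b
  | aaab => aab => ab => b
  | bbbaaa => baaa => aa

ab->b; ba->; bb->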